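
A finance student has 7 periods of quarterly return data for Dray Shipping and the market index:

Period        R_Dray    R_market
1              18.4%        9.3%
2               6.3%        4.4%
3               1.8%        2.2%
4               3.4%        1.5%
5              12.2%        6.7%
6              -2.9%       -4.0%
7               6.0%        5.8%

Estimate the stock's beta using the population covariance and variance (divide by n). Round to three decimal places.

Mean R_i = (18.4 + 6.3 + 1.8 + 3.4 + 12.2 − 2.9 + 6.0) / 7 = 6.4571%
Mean R_m = (9.3 + 4.4 + 2.2 + 1.5 + 6.7 − 4.0 + 5.8) / 7 = 3.7000%
Σ(R_i − R̄_i)(R_m − R̄_m) = 168.8000  ⇒  Cov = 168.8000 / 7 = 24.1143
Σ(R_m − R̄_m)² = 111.6400  ⇒  Var(R_m) = 111.6400 / 7 = 15.9486
β = Cov / Var(R_m) = 24.1143 / 15.9486 = 1.5120

1.512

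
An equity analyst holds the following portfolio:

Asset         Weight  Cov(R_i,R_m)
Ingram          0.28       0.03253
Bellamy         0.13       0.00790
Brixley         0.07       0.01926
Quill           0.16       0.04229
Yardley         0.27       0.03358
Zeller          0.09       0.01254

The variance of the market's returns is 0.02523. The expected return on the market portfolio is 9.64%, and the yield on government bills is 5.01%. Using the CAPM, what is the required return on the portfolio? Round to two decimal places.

10.23%

β_Ingram = 0.03253 / 0.02523 = 1.2893
β_Bellamy = 0.00790 / 0.02523 = 0.3131
β_Brixley = 0.01926 / 0.02523 = 0.7634
β_Quill = 0.04229 / 0.02523 = 1.6762
β_Yardley = 0.03358 / 0.02523 = 1.3310
β_Zeller = 0.01254 / 0.02523 = 0.4970
β_P = Σ w_i β_i = 0.28×1.2893 + 0.13×0.3131 + 0.07×0.7634 + 0.16×1.6762 + 0.27×1.3310 + 0.09×0.4970 = 1.1274
MRP = 9.64% − 5.01% = 4.63%
E(R_P) = R_f + β_P × MRP = 5.01% + 1.1274 × 4.63% = 10.23%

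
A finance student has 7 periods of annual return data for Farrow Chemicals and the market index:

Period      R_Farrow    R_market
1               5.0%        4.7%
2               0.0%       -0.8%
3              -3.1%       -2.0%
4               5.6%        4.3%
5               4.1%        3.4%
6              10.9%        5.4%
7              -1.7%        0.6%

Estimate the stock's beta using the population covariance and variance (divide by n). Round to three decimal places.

Mean R_i = (5.0 + 0.0 − 3.1 + 5.6 + 4.1 + 10.9 − 1.7) / 7 = 2.9714%
Mean R_m = (4.7 − 0.8 − 2.0 + 4.3 + 3.4 + 5.4 + 0.6) / 7 = 2.2286%
Σ(R_i − R̄_i)(R_m − R̄_m) = 79.2057  ⇒  Cov = 79.2057 / 7 = 11.3151
Σ(R_m − R̄_m)² = 51.5343  ⇒  Var(R_m) = 51.5343 / 7 = 7.3620
β = Cov / Var(R_m) = 11.3151 / 7.3620 = 1.5370

1.537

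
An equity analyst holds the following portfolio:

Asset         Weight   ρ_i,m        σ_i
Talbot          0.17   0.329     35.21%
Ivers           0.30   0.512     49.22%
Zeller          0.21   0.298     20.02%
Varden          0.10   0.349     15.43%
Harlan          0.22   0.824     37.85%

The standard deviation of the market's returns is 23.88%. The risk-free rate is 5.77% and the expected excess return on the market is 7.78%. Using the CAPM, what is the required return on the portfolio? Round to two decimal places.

β_Talbot = 0.329 × 35.21% / 23.88% = 0.4851
β_Ivers = 0.512 × 49.22% / 23.88% = 1.0553
β_Zeller = 0.298 × 20.02% / 23.88% = 0.2498
β_Varden = 0.349 × 15.43% / 23.88% = 0.2255
β_Harlan = 0.824 × 37.85% / 23.88% = 1.3060
β_P = Σ w_i β_i = 0.17×0.4851 + 0.30×1.0553 + 0.21×0.2498 + 0.10×0.2255 + 0.22×1.3060 = 0.7614
E(R_P) = R_f + β_P × MRP = 5.77% + 0.7614 × 7.78% = 11.69%

11.69%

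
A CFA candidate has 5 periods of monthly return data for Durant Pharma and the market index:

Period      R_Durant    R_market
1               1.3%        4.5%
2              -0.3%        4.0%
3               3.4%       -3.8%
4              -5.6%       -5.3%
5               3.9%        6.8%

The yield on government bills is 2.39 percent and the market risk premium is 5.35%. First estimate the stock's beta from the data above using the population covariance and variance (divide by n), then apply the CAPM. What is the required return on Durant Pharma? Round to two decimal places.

4.42%

Mean R_i = (1.3 − 0.3 + 3.4 − 5.6 + 3.9) / 5 = 0.5400%
Mean R_m = (4.5 + 4.0 − 3.8 − 5.3 + 6.8) / 5 = 1.2400%
Σ(R_i − R̄_i)(R_m − R̄_m) = 44.5820  ⇒  Cov = 44.5820 / 5 = 8.9164
Σ(R_m − R̄_m)² = 117.3320  ⇒  Var(R_m) = 117.3320 / 5 = 23.4664
β = Cov / Var(R_m) = 8.9164 / 23.4664 = 0.3800
E(R) = R_f + β × MRP = 2.39% + 0.3800 × 5.35% = 4.42%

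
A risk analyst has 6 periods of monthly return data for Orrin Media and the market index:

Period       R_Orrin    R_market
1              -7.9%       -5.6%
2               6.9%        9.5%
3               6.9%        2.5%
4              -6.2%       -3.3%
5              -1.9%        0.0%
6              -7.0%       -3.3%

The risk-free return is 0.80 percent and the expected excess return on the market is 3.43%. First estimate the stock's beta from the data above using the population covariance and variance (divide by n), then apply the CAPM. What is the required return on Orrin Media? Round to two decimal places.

4.70%

Mean R_i = (-7.9 + 6.9 + 6.9 − 6.2 − 1.9 − 7.0) / 6 = -1.5333%
Mean R_m = (-5.6 + 9.5 + 2.5 − 3.3 + 0.0 − 3.3) / 6 = -0.0333%
Σ(R_i − R̄_i)(R_m − R̄_m) = 170.2933  ⇒  Cov = 170.2933 / 6 = 28.3822
Σ(R_m − R̄_m)² = 149.6333  ⇒  Var(R_m) = 149.6333 / 6 = 24.9389
β = Cov / Var(R_m) = 28.3822 / 24.9389 = 1.1381
E(R) = R_f + β × MRP = 0.80% + 1.1381 × 3.43% = 4.70%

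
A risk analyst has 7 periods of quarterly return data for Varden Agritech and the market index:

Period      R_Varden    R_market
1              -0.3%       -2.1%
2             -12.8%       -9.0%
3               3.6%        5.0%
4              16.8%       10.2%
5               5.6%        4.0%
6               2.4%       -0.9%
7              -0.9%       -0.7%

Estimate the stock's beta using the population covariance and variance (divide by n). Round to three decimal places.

Mean R_i = (-0.3 − 12.8 + 3.6 + 16.8 + 5.6 + 2.4 − 0.9) / 7 = 2.0571%
Mean R_m = (-2.1 − 9.0 + 5.0 + 10.2 + 4.0 − 0.9 − 0.7) / 7 = 0.9286%
Σ(R_i − R̄_i)(R_m − R̄_m) = 312.6886  ⇒  Cov = 312.6886 / 7 = 44.6698
Σ(R_m − R̄_m)² = 225.7143  ⇒  Var(R_m) = 225.7143 / 7 = 32.2449
β = Cov / Var(R_m) = 44.6698 / 32.2449 = 1.3853

1.385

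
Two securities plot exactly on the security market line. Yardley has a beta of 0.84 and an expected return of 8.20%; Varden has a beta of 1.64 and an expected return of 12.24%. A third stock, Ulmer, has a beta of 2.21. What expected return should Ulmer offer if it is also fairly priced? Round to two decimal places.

15.12%

MRP (SML slope) = (12.24% − 8.20%) / (1.64 − 0.84) = 4.04% / 0.80 = 5.0500%
R_f (intercept) = 8.20% − 0.84 × 5.0500% = 3.9580%
E(R_Ulmer) = R_f + β × MRP = 3.9580% + 2.21 × 5.0500% = 15.12%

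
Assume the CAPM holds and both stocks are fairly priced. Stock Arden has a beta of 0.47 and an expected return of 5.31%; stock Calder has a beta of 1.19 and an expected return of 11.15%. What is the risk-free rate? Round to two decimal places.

Both satisfy E(R) = R_f + β·MRP, so the slope of the SML is
MRP = (11.15% − 5.31%) / (1.19 − 0.47) = 5.84% / 0.72 = 8.1111%
R_f = E(R_Arden) − β_Arden·MRP = 5.31% − 0.47 × 8.1111% = 1.4978%

1.50%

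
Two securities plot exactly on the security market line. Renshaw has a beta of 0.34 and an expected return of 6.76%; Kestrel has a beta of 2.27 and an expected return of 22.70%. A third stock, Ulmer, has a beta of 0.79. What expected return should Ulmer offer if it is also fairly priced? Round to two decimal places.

10.48%

MRP (SML slope) = (22.70% − 6.76%) / (2.27 − 0.34) = 15.94% / 1.93 = 8.2591%
R_f (intercept) = 6.76% − 0.34 × 8.2591% = 3.9519%
E(R_Ulmer) = R_f + β × MRP = 3.9519% + 0.79 × 8.2591% = 10.48%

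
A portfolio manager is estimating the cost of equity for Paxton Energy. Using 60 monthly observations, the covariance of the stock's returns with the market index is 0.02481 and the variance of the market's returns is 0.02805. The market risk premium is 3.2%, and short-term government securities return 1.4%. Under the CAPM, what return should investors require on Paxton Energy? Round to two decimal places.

4.23%

β = Cov(R_i, R_m) / Var(R_m) = 0.02481 / 0.02805 = 0.8845
E(R) = R_f + β × MRP = 1.4% + 0.8845 × 3.2% = 4.23%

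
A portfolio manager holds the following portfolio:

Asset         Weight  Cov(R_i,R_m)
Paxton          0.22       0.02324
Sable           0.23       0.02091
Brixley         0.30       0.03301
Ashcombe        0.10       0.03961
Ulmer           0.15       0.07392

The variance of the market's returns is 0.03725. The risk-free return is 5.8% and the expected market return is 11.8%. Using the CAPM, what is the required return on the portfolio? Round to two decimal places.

11.42%

β_Paxton = 0.02324 / 0.03725 = 0.6239
β_Sable = 0.02091 / 0.03725 = 0.5613
β_Brixley = 0.03301 / 0.03725 = 0.8862
β_Ashcombe = 0.03961 / 0.03725 = 1.0634
β_Ulmer = 0.07392 / 0.03725 = 1.9844
β_P = Σ w_i β_i = 0.22×0.6239 + 0.23×0.5613 + 0.30×0.8862 + 0.10×1.0634 + 0.15×1.9844 = 0.9362
MRP = 11.8% − 5.8% = 6.00%
E(R_P) = R_f + β_P × MRP = 5.8% + 0.9362 × 6.0% = 11.42%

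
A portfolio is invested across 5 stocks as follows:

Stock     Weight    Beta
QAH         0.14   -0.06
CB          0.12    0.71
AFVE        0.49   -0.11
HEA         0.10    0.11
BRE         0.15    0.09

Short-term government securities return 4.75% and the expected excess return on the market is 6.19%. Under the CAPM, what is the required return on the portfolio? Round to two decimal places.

5.04%

β_P = Σ w_i β_i = 0.14×-0.06 + 0.12×0.71 + 0.49×-0.11 + 0.10×0.11 + 0.15×0.09 = 0.0474
E(R_P) = R_f + β_P × MRP = 4.75% + 0.0474 × 6.19% = 5.04%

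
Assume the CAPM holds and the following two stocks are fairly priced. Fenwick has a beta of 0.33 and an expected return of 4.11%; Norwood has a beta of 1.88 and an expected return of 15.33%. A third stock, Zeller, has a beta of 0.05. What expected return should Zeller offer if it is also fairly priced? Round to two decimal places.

2.08%

MRP (SML slope) = (15.33% − 4.11%) / (1.88 − 0.33) = 11.22% / 1.55 = 7.2387%
R_f (intercept) = 4.11% − 0.33 × 7.2387% = 1.7212%
E(R_Zeller) = R_f + β × MRP = 1.7212% + 0.05 × 7.2387% = 2.08%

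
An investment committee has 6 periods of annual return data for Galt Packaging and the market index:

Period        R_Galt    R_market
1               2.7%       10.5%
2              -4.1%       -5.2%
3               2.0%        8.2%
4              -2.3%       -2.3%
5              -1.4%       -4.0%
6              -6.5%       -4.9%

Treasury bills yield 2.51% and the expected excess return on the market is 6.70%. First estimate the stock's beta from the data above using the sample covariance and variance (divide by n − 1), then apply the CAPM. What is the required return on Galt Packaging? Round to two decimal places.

Mean R_i = (2.7 − 4.1 + 2.0 − 2.3 − 1.4 − 6.5) / 6 = -1.6000%
Mean R_m = (10.5 − 5.2 + 8.2 − 2.3 − 4.0 − 4.9) / 6 = 0.3833%
Σ(R_i − R̄_i)(R_m − R̄_m) = 112.4900  ⇒  Cov = 112.4900 / 5 = 22.4980
Σ(R_m − R̄_m)² = 248.9483  ⇒  Var(R_m) = 248.9483 / 5 = 49.7897
β = Cov / Var(R_m) = 22.4980 / 49.7897 = 0.4519
E(R) = R_f + β × MRP = 2.51% + 0.4519 × 6.70% = 5.54%

5.54%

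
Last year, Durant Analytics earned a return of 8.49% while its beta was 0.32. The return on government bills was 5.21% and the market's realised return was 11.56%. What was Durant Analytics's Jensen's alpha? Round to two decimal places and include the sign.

Market excess return = 11.56% − 5.21% = 6.35%
CAPM benchmark = R_f + β(R_m − R_f) = 5.21% + 0.32 × 6.35% = 7.2420%
α = actual − benchmark = 8.49% − 7.2420% = +1.25%

+1.25%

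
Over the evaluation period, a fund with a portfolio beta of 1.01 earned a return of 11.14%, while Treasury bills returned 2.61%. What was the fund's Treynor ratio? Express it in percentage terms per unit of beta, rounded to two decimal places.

8.45%

Treynor = (R_P − R_f) / β_P = (11.14% − 2.61%) / 1.0100 = 8.53% / 1.0100 = 8.45%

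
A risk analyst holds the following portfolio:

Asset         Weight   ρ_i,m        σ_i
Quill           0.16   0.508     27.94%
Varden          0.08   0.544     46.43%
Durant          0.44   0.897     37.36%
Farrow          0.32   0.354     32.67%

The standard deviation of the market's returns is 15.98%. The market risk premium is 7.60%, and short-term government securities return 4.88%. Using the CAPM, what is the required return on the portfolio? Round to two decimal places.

β_Quill = 0.508 × 27.94% / 15.98% = 0.8882
β_Varden = 0.544 × 46.43% / 15.98% = 1.5806
β_Durant = 0.897 × 37.36% / 15.98% = 2.0971
β_Farrow = 0.354 × 32.67% / 15.98% = 0.7237
β_P = Σ w_i β_i = 0.16×0.8882 + 0.08×1.5806 + 0.44×2.0971 + 0.32×0.7237 = 1.4229
E(R_P) = R_f + β_P × MRP = 4.88% + 1.4229 × 7.60% = 15.69%

15.69%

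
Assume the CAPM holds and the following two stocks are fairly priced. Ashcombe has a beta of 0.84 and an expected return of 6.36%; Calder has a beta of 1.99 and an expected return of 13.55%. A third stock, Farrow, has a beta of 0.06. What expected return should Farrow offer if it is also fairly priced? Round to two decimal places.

1.48%

MRP (SML slope) = (13.55% − 6.36%) / (1.99 − 0.84) = 7.19% / 1.15 = 6.2522%
R_f (intercept) = 6.36% − 0.84 × 6.2522% = 1.1082%
E(R_Farrow) = R_f + β × MRP = 1.1082% + 0.06 × 6.2522% = 1.48%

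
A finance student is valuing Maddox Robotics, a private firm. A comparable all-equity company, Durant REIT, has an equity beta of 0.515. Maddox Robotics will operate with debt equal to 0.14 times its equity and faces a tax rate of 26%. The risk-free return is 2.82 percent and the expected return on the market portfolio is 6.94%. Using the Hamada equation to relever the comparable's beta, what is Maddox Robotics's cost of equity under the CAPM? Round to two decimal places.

5.16%

β_L = β_U × [1 + (1 − t)(D/E)] = 0.515 × [1 + (1 − 0.26) × 0.14]
    = 0.515 × [1 + 0.74 × 0.14] = 0.515 × 1.1036 = 0.5684
MRP = 6.94% − 2.82% = 4.12%
E(R) = R_f + β_L × MRP = 2.82% + 0.5684 × 4.12% = 5.16%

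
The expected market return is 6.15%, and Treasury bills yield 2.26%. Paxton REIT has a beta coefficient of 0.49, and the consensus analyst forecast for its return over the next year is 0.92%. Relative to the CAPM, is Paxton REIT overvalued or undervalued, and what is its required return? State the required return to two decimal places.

Overvalued; required return 4.17%

MRP = 6.15% − 2.26% = 3.89%
Required return = R_f + β·MRP = 2.26% + 0.49 × 3.89% = 4.17%
Forecast 0.92% < required 4.17% → the stock plots below the SML → overvalued.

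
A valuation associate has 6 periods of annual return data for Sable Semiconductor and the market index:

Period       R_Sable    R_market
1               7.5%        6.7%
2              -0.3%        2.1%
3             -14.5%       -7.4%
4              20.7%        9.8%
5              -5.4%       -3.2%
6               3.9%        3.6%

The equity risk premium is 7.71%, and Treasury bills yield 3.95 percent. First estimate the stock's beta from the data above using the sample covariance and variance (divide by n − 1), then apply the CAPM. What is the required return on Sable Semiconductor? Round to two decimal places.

18.08%

Mean R_i = (7.5 − 0.3 − 14.5 + 20.7 − 5.4 + 3.9) / 6 = 1.9833%
Mean R_m = (6.7 + 2.1 − 7.4 + 9.8 − 3.2 + 3.6) / 6 = 1.9333%
Σ(R_i − R̄_i)(R_m − R̄_m) = 368.0933  ⇒  Cov = 368.0933 / 5 = 73.6187
Σ(R_m − R̄_m)² = 200.8733  ⇒  Var(R_m) = 200.8733 / 5 = 40.1747
β = Cov / Var(R_m) = 73.6187 / 40.1747 = 1.8325
E(R) = R_f + β × MRP = 3.95% + 1.8325 × 7.71% = 18.08%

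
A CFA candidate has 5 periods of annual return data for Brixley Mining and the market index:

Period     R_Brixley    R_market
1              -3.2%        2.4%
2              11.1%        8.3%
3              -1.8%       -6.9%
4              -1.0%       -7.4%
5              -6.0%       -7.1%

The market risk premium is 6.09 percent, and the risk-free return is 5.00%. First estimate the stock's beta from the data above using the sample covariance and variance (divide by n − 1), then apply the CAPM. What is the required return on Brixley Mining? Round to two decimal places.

9.32%

Mean R_i = (-3.2 + 11.1 − 1.8 − 1.0 − 6.0) / 5 = -0.1800%
Mean R_m = (2.4 + 8.3 − 6.9 − 7.4 − 7.1) / 5 = -2.1400%
Σ(R_i − R̄_i)(R_m − R̄_m) = 144.9440  ⇒  Cov = 144.9440 / 4 = 36.2360
Σ(R_m − R̄_m)² = 204.5320  ⇒  Var(R_m) = 204.5320 / 4 = 51.1330
β = Cov / Var(R_m) = 36.2360 / 51.1330 = 0.7087
E(R) = R_f + β × MRP = 5.00% + 0.7087 × 6.09% = 9.32%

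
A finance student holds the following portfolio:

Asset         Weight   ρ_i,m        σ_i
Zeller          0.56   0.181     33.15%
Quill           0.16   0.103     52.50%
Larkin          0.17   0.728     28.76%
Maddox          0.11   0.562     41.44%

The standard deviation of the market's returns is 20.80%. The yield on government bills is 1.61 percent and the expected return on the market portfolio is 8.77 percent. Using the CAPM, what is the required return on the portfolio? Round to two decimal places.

5.17%

β_Zeller = 0.181 × 33.15% / 20.80% = 0.2885
β_Quill = 0.103 × 52.50% / 20.80% = 0.2600
β_Larkin = 0.728 × 28.76% / 20.80% = 1.0066
β_Maddox = 0.562 × 41.44% / 20.80% = 1.1197
β_P = Σ w_i β_i = 0.56×0.2885 + 0.16×0.2600 + 0.17×1.0066 + 0.11×1.1197 = 0.4974
MRP = 8.77% − 1.61% = 7.16%
E(R_P) = R_f + β_P × MRP = 1.61% + 0.4974 × 7.16% = 5.17%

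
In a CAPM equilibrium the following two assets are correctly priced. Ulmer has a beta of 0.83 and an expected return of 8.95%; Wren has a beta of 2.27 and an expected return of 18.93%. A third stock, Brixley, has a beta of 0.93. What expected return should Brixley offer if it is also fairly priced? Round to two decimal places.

MRP (SML slope) = (18.93% − 8.95%) / (2.27 − 0.83) = 9.98% / 1.44 = 6.9306%
R_f (intercept) = 8.95% − 0.83 × 6.9306% = 3.1976%
E(R_Brixley) = R_f + β × MRP = 3.1976% + 0.93 × 6.9306% = 9.64%

9.64%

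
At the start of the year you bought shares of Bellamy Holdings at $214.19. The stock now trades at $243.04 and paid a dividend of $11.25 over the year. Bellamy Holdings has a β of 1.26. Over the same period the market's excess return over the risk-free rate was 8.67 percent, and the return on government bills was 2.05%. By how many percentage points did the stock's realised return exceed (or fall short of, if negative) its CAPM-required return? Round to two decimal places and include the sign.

+5.75%

Realised HPR = (P1 + D1 − P0) / P0 = (243.04 + 11.25 − 214.19) / 214.19 = 40.10 / 214.19 = 18.7217%
CAPM required = R_f + β·MRP = 2.05% + 1.26 × 8.67% = 12.9742%
α = realised − required = 18.7217% − 12.9742% = +5.75%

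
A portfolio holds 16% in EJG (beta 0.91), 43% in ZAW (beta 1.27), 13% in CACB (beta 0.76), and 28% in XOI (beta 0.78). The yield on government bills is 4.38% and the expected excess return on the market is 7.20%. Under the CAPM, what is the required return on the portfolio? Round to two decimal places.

β_P = Σ w_i β_i = 0.16×0.91 + 0.43×1.27 + 0.13×0.76 + 0.28×0.78 = 1.0089
E(R_P) = R_f + β_P × MRP = 4.38% + 1.0089 × 7.20% = 11.64%

11.64%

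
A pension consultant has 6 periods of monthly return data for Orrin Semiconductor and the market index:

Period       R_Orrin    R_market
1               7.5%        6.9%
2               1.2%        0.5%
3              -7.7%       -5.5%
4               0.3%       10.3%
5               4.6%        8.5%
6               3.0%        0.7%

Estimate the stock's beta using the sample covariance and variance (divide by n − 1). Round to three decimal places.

0.594

Mean R_i = (7.5 + 1.2 − 7.7 + 0.3 + 4.6 + 3.0) / 6 = 1.4833%
Mean R_m = (6.9 + 0.5 − 5.5 + 10.3 + 8.5 + 0.7) / 6 = 3.5667%
Σ(R_i − R̄_i)(R_m − R̄_m) = 107.2467  ⇒  Cov = 107.2467 / 5 = 21.4493
Σ(R_m − R̄_m)² = 180.6133  ⇒  Var(R_m) = 180.6133 / 5 = 36.1227
β = Cov / Var(R_m) = 21.4493 / 36.1227 = 0.5938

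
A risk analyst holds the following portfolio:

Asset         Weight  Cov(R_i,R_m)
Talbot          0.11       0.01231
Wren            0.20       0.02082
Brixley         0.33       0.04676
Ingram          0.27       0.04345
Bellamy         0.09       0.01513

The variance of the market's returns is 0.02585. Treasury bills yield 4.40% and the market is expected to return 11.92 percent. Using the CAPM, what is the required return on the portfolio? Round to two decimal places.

14.30%

β_Talbot = 0.01231 / 0.02585 = 0.4762
β_Wren = 0.02082 / 0.02585 = 0.8054
β_Brixley = 0.04676 / 0.02585 = 1.8089
β_Ingram = 0.04345 / 0.02585 = 1.6809
β_Bellamy = 0.01513 / 0.02585 = 0.5853
β_P = Σ w_i β_i = 0.11×0.4762 + 0.20×0.8054 + 0.33×1.8089 + 0.27×1.6809 + 0.09×0.5853 = 1.3169
MRP = 11.92% − 4.40% = 7.52%
E(R_P) = R_f + β_P × MRP = 4.40% + 1.3169 × 7.52% = 14.30%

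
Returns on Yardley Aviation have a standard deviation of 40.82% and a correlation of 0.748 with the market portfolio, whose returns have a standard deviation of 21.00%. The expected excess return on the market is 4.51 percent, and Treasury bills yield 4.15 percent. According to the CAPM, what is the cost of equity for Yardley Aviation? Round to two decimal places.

10.71%

β = ρ × σ_i / σ_m = 0.748 × 40.82% / 21.00% = 1.4540
E(R) = 4.15% + 1.4540 × 4.51% = 10.71%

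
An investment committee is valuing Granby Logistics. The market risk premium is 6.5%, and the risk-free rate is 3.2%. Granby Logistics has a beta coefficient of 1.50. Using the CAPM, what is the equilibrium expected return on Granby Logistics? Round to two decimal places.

E(R) = R_f + β × MRP = 3.2% + 1.50 × 6.5% = 12.95%

12.95%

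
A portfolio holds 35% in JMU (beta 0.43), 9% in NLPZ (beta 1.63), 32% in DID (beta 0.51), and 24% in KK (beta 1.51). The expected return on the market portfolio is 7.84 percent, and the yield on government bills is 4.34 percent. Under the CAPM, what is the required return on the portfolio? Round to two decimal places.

β_P = Σ w_i β_i = 0.35×0.43 + 0.09×1.63 + 0.32×0.51 + 0.24×1.51 = 0.8228
MRP = 7.84% − 4.34% = 3.50%
E(R_P) = R_f + β_P × MRP = 4.34% + 0.8228 × 3.50% = 7.22%

7.22%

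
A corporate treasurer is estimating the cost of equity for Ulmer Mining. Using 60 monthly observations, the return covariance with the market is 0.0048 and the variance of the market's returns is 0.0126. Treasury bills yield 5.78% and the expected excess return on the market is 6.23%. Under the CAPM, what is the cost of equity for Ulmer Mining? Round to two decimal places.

8.15%

β = Cov(R_i, R_m) / Var(R_m) = 0.0048 / 0.0126 = 0.3810
E(R) = R_f + β × MRP = 5.78% + 0.3810 × 6.23% = 8.15%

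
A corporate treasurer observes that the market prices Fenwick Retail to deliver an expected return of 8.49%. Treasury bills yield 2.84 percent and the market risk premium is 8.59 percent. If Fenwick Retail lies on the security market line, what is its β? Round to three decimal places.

β = (E(R) − R_f) / MRP = (8.49% − 2.84%) / 8.59% = 5.65% / 8.59% = 0.658

0.658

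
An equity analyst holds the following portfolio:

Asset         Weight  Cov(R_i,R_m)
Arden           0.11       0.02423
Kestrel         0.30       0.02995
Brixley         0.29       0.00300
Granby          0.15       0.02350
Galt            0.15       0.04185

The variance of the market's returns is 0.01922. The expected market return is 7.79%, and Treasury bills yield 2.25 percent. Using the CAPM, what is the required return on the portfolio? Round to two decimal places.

8.68%

β_Arden = 0.02423 / 0.01922 = 1.2607
β_Kestrel = 0.02995 / 0.01922 = 1.5583
β_Brixley = 0.00300 / 0.01922 = 0.1561
β_Granby = 0.02350 / 0.01922 = 1.2227
β_Galt = 0.04185 / 0.01922 = 2.1774
β_P = Σ w_i β_i = 0.11×1.2607 + 0.30×1.5583 + 0.29×0.1561 + 0.15×1.2227 + 0.15×2.1774 = 1.1615
MRP = 7.79% − 2.25% = 5.54%
E(R_P) = R_f + β_P × MRP = 2.25% + 1.1615 × 5.54% = 8.68%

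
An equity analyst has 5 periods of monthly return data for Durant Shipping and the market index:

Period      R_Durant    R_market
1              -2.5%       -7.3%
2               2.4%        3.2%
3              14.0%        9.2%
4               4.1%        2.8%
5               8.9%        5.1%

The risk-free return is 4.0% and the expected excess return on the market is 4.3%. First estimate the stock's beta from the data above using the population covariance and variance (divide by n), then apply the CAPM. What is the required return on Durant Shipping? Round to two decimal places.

Mean R_i = (-2.5 + 2.4 + 14.0 + 4.1 + 8.9) / 5 = 5.3800%
Mean R_m = (-7.3 + 3.2 + 9.2 + 2.8 + 5.1) / 5 = 2.6000%
Σ(R_i − R̄_i)(R_m − R̄_m) = 141.6600  ⇒  Cov = 141.6600 / 5 = 28.3320
Σ(R_m − R̄_m)² = 148.2200  ⇒  Var(R_m) = 148.2200 / 5 = 29.6440
β = Cov / Var(R_m) = 28.3320 / 29.6440 = 0.9557
E(R) = R_f + β × MRP = 4.0% + 0.9557 × 4.3% = 8.11%

8.11%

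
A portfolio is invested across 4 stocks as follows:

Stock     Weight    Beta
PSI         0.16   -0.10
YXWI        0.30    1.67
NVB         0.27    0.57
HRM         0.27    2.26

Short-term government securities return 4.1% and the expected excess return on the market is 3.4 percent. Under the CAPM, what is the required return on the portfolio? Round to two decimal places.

8.35%

β_P = Σ w_i β_i = 0.16×-0.10 + 0.30×1.67 + 0.27×0.57 + 0.27×2.26 = 1.2491
E(R_P) = R_f + β_P × MRP = 4.1% + 1.2491 × 3.4% = 8.35%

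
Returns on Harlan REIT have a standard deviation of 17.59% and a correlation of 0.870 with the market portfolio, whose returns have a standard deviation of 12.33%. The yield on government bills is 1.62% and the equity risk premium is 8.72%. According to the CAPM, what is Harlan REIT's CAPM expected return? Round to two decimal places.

12.44%

β = ρ × σ_i / σ_m = 0.870 × 17.59% / 12.33% = 1.2411
E(R) = 1.62% + 1.2411 × 8.72% = 12.44%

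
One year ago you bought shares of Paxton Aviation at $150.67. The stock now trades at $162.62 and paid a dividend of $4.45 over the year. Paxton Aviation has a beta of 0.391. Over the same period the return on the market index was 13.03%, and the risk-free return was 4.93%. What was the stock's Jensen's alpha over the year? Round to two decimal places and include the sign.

Realised HPR = (P1 + D1 − P0) / P0 = (162.62 + 4.45 − 150.67) / 150.67 = 16.40 / 150.67 = 10.8847%
MRP = 13.03% − 4.93% = 8.10%
CAPM required = R_f + β·MRP = 4.93% + 0.391 × 8.10% = 8.09710%
α = realised − required = 10.8847% − 8.09710% = +2.79%

+2.79%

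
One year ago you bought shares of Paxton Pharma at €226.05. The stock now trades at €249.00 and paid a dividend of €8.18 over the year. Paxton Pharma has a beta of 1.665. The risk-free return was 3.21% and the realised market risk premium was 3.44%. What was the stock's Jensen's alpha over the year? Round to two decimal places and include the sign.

Realised HPR = (P1 + D1 − P0) / P0 = (249.00 + 8.18 − 226.05) / 226.05 = 31.13 / 226.05 = 13.7713%
CAPM required = R_f + β·MRP = 3.21% + 1.665 × 3.44% = 8.93760%
α = realised − required = 13.7713% − 8.93760% = +4.83%

+4.83%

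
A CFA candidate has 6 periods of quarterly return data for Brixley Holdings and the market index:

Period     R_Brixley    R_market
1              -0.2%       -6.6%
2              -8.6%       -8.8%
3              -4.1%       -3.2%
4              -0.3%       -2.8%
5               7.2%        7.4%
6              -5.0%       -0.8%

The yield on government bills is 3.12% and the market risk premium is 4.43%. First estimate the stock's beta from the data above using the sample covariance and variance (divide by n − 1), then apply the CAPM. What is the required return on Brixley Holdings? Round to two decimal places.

6.52%

Mean R_i = (-0.2 − 8.6 − 4.1 − 0.3 + 7.2 − 5.0) / 6 = -1.8333%
Mean R_m = (-6.6 − 8.8 − 3.2 − 2.8 + 7.4 − 0.8) / 6 = -2.4667%
Σ(R_i − R̄_i)(R_m − R̄_m) = 121.1067  ⇒  Cov = 121.1067 / 5 = 24.2213
Σ(R_m − R̄_m)² = 157.9733  ⇒  Var(R_m) = 157.9733 / 5 = 31.5947
β = Cov / Var(R_m) = 24.2213 / 31.5947 = 0.7666
E(R) = R_f + β × MRP = 3.12% + 0.7666 × 4.43% = 6.52%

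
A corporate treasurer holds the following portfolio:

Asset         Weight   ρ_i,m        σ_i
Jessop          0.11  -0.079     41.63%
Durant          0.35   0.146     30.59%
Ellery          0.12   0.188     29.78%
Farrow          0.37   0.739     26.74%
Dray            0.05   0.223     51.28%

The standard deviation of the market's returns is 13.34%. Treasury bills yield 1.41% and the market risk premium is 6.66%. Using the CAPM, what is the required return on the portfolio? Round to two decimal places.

6.28%

β_Jessop = -0.079 × 41.63% / 13.34% = -0.2465
β_Durant = 0.146 × 30.59% / 13.34% = 0.3348
β_Ellery = 0.188 × 29.78% / 13.34% = 0.4197
β_Farrow = 0.739 × 26.74% / 13.34% = 1.4813
β_Dray = 0.223 × 51.28% / 13.34% = 0.8572
β_P = Σ w_i β_i = 0.11×-0.2465 + 0.35×0.3348 + 0.12×0.4197 + 0.37×1.4813 + 0.05×0.8572 = 0.7314
E(R_P) = R_f + β_P × MRP = 1.41% + 0.7314 × 6.66% = 6.28%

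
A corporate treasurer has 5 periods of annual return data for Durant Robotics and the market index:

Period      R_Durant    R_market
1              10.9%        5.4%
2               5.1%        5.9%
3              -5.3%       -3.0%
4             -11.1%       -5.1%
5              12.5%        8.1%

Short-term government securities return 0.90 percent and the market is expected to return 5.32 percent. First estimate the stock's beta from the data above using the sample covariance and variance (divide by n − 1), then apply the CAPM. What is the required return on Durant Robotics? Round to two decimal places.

Mean R_i = (10.9 + 5.1 − 5.3 − 11.1 + 12.5) / 5 = 2.4200%
Mean R_m = (5.4 + 5.9 − 3.0 − 5.1 + 8.1) / 5 = 2.2600%
Σ(R_i − R̄_i)(R_m − R̄_m) = 235.3640  ⇒  Cov = 235.3640 / 4 = 58.8410
Σ(R_m − R̄_m)² = 139.0520  ⇒  Var(R_m) = 139.0520 / 4 = 34.7630
β = Cov / Var(R_m) = 58.8410 / 34.7630 = 1.6926
MRP = 5.32% − 0.90% = 4.42%
E(R) = R_f + β × MRP = 0.90% + 1.6926 × 4.42% = 8.38%

8.38%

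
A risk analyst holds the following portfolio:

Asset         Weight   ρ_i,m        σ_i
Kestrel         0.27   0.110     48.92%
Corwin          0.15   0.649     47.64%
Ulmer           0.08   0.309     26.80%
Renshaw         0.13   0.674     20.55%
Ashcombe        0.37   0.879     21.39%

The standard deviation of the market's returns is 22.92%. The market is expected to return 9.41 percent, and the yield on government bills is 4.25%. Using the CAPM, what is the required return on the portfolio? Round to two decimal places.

β_Kestrel = 0.110 × 48.92% / 22.92% = 0.2348
β_Corwin = 0.649 × 47.64% / 22.92% = 1.3490
β_Ulmer = 0.309 × 26.80% / 22.92% = 0.3613
β_Renshaw = 0.674 × 20.55% / 22.92% = 0.6043
β_Ashcombe = 0.879 × 21.39% / 22.92% = 0.8203
β_P = Σ w_i β_i = 0.27×0.2348 + 0.15×1.3490 + 0.08×0.3613 + 0.13×0.6043 + 0.37×0.8203 = 0.6767
MRP = 9.41% − 4.25% = 5.16%
E(R_P) = R_f + β_P × MRP = 4.25% + 0.6767 × 5.16% = 7.74%

7.74%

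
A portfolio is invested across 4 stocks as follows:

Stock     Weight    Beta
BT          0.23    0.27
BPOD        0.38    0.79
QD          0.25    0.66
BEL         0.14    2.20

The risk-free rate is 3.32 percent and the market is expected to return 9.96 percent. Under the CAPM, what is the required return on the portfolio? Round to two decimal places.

β_P = Σ w_i β_i = 0.23×0.27 + 0.38×0.79 + 0.25×0.66 + 0.14×2.20 = 0.8353
MRP = 9.96% − 3.32% = 6.64%
E(R_P) = R_f + β_P × MRP = 3.32% + 0.8353 × 6.64% = 8.87%

8.87%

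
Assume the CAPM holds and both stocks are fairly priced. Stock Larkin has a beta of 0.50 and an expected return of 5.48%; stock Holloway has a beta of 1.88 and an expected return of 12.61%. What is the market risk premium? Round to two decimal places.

5.17%

Both satisfy E(R) = R_f + β·MRP, so the slope of the SML is
MRP = (12.61% − 5.48%) / (1.88 − 0.50) = 7.13% / 1.38 = 5.1667%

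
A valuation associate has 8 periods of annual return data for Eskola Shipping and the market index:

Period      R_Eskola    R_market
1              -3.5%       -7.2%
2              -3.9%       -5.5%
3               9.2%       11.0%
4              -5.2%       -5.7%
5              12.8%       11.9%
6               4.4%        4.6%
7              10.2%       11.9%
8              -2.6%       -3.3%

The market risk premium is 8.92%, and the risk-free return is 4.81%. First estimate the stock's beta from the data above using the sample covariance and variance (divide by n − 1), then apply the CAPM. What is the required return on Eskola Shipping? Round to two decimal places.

Mean R_i = (-3.5 − 3.9 + 9.2 − 5.2 + 12.8 + 4.4 + 10.2 − 2.6) / 8 = 2.6750%
Mean R_m = (-7.2 − 5.5 + 11.0 − 5.7 + 11.9 + 4.6 + 11.9 − 3.3) / 8 = 2.2125%
Σ(R_i − R̄_i)(R_m − R̄_m) = 432.6625  ⇒  Cov = 432.6625 / 7 = 61.8089
Σ(R_m − R̄_m)² = 511.6888  ⇒  Var(R_m) = 511.6888 / 7 = 73.0984
β = Cov / Var(R_m) = 61.8089 / 73.0984 = 0.8456
E(R) = R_f + β × MRP = 4.81% + 0.8456 × 8.92% = 12.35%

12.35%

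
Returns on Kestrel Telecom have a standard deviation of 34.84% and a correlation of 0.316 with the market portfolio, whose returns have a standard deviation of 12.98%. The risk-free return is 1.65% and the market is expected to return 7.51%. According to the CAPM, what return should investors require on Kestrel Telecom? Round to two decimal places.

β = ρ × σ_i / σ_m = 0.316 × 34.84% / 12.98% = 0.8482
MRP = 7.51% − 1.65% = 5.86%
E(R) = 1.65% + 0.8482 × 5.86% = 6.62%

6.62%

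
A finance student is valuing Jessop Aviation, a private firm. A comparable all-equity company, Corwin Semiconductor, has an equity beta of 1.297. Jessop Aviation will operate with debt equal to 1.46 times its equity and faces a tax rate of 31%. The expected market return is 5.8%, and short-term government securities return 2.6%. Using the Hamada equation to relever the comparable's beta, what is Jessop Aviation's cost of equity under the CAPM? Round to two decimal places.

β_L = β_U × [1 + (1 − t)(D/E)] = 1.297 × [1 + (1 − 0.31) × 1.46]
    = 1.297 × [1 + 0.69 × 1.46] = 1.297 × 2.0074 = 2.6036
MRP = 5.8% − 2.6% = 3.20%
E(R) = R_f + β_L × MRP = 2.6% + 2.6036 × 3.2% = 10.93%

10.93%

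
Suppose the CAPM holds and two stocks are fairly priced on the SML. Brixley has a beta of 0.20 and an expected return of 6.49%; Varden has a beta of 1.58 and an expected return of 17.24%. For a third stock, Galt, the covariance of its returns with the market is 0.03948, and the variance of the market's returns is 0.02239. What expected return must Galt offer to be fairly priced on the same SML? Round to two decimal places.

MRP = (17.24% − 6.49%) / (1.58 − 0.20) = 7.7899%
R_f = 6.49% − 0.20 × 7.7899% = 4.9320%
β_Galt = Cov / Var(R_m) = 0.03948 / 0.02239 = 1.7633
E(R_Galt) = R_f + β × MRP = 4.9320% + 1.7633 × 7.7899% = 18.67%

18.67%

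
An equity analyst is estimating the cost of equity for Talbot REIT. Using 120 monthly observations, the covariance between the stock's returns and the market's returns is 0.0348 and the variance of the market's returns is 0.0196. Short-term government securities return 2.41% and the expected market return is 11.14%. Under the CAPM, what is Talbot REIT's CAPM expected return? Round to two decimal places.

β = Cov(R_i, R_m) / Var(R_m) = 0.0348 / 0.0196 = 1.7755
MRP = 11.14% − 2.41% = 8.73%
E(R) = R_f + β × MRP = 2.41% + 1.7755 × 8.73% = 17.91%

17.91%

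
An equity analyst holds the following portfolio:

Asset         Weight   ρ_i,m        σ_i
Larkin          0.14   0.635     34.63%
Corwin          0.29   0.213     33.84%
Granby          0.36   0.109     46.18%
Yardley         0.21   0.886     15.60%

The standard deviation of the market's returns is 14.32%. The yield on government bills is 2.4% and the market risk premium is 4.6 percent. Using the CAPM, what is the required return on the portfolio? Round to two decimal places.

β_Larkin = 0.635 × 34.63% / 14.32% = 1.5356
β_Corwin = 0.213 × 33.84% / 14.32% = 0.5033
β_Granby = 0.109 × 46.18% / 14.32% = 0.3515
β_Yardley = 0.886 × 15.60% / 14.32% = 0.9652
β_P = Σ w_i β_i = 0.14×1.5356 + 0.29×0.5033 + 0.36×0.3515 + 0.21×0.9652 = 0.6902
E(R_P) = R_f + β_P × MRP = 2.4% + 0.6902 × 4.6% = 5.57%

5.57%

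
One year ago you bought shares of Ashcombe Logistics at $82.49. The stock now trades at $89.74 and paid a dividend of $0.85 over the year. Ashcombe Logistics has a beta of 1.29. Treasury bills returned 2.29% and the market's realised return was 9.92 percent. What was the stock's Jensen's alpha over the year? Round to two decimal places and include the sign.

Realised HPR = (P1 + D1 − P0) / P0 = (89.74 + 0.85 − 82.49) / 82.49 = 8.10 / 82.49 = 9.8194%
MRP = 9.92% − 2.29% = 7.63%
CAPM required = R_f + β·MRP = 2.29% + 1.29 × 7.63% = 12.1327%
α = realised − required = 9.8194% − 12.1327% = -2.31%

-2.31%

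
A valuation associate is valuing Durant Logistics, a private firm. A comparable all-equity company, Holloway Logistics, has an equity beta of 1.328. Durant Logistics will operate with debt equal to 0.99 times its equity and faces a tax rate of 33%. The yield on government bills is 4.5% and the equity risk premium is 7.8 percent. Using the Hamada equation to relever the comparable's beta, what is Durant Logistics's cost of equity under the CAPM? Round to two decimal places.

β_L = β_U × [1 + (1 − t)(D/E)] = 1.328 × [1 + (1 − 0.33) × 0.99]
    = 1.328 × [1 + 0.67 × 0.99] = 1.328 × 1.6633 = 2.2089
E(R) = R_f + β_L × MRP = 4.5% + 2.2089 × 7.8% = 21.73%

21.73%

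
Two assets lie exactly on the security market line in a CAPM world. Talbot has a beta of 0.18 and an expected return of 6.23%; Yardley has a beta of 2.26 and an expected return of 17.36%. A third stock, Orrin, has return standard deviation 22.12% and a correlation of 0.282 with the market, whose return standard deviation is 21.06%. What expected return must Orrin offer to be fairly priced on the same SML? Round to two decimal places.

6.85%

MRP = (17.36% − 6.23%) / (2.26 − 0.18) = 5.3510%
R_f = 6.23% − 0.18 × 5.3510% = 5.2668%
β_Orrin = ρ·σ_i/σ_m = 0.282 × 22.12 / 21.06 = 0.2962
E(R_Orrin) = R_f + β × MRP = 5.2668% + 0.2962 × 5.3510% = 6.85%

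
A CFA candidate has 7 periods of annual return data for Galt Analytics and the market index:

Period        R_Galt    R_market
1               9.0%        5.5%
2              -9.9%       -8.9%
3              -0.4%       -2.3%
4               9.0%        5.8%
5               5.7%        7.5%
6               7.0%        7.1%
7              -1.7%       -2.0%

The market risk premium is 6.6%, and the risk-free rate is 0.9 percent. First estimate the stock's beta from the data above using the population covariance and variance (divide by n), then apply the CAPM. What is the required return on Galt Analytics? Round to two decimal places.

Mean R_i = (9.0 − 9.9 − 0.4 + 9.0 + 5.7 + 7.0 − 1.7) / 7 = 2.6714%
Mean R_m = (5.5 − 8.9 − 2.3 + 5.8 + 7.5 + 7.1 − 2.0) / 7 = 1.8143%
Σ(R_i − R̄_i)(R_m − R̄_m) = 252.6529  ⇒  Cov = 252.6529 / 7 = 36.0933
Σ(R_m − R̄_m)² = 236.0086  ⇒  Var(R_m) = 236.0086 / 7 = 33.7155
β = Cov / Var(R_m) = 36.0933 / 33.7155 = 1.0705
E(R) = R_f + β × MRP = 0.9% + 1.0705 × 6.6% = 7.97%

7.97%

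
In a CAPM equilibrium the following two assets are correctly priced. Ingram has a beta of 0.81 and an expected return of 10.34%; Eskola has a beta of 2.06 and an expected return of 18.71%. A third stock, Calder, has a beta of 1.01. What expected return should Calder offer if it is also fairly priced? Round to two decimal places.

11.68%

MRP (SML slope) = (18.71% − 10.34%) / (2.06 − 0.81) = 8.37% / 1.25 = 6.6960%
R_f (intercept) = 10.34% − 0.81 × 6.6960% = 4.9162%
E(R_Calder) = R_f + β × MRP = 4.9162% + 1.01 × 6.6960% = 11.68%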